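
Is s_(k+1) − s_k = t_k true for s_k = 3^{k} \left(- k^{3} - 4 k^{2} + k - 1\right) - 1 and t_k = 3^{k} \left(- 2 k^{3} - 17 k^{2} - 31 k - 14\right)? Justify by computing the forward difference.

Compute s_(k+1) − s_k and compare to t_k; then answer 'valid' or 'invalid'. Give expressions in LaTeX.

s_(k+1) = 3**(k + 1)*(k - (k + 1)**3 - 4*(k + 1)**2) - 1
s_(k+1) − s_k = 3**k*(-2*k**3 - 17*k**2 - 31*k - 14)
(s_(k+1) − s_k) − t_k = 0

Valid — Δs_k = t_k.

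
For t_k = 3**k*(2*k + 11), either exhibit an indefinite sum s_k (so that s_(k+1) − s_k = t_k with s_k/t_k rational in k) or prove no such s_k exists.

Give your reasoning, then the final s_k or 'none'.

s_k = 3**k*(k + 4)

Ratio r(k) = 3*(2*k + 13)/(2*k + 11).
Factor: A=3; B=1; C=k + 11/2.
Solve (3)·f(k+1) − (1)·f(k) = k + 11/2.
d = 1 from the (0,0,1) case.
Match coefficients ⇒ f(k) = (k + 4)/2.
R(k) = B(k−1)·f(k)/C(k) = (k + 4)/(2*k + 11); s_k = R·t_k = 3**k*(k + 4).
Check: Δs_k = 3**k*(2*k + 11). ✓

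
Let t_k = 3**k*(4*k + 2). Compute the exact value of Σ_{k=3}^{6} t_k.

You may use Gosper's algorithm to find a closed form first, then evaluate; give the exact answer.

r(k) = 3*(2*k + 3)/(2*k + 1) after simplifying.
Normal form (A,B,C) = (3, 1, k + 1/2).
Solve (3)·f(k+1) − (1)·f(k) = k + 1/2.
From deg A=0, deg B=0, deg C=1: d=1.
Solving with deg f ≤ 1: f(k) = (k - 1)/2.
R(k) = B(k−1)·f(k)/C(k) = (k - 1)/(2*k + 1); s_k = R·t_k = 2*3**k*(k - 1).
Verify: 3**k*(4*k + 2) matches t_k.
Σ_(k=3)^(6) t_k = s_(7) − s_(3) = 26244 − (108) = 26136.

Σ = 26136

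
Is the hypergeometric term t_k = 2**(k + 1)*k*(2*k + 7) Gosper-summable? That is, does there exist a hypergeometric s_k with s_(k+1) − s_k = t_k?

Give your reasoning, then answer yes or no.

Yes. s_k = 2**(k + 1)*(2*k**2 - k - 2).

Step 1: r(k) = 2*(k + 1)*(2*k + 9)/(k*(2*k + 7)).
So A=2 and B=1, with C=k**2 + 7*k/2.
Set up (2)·f(k+1) − (1)·f(k) − (k**2 + 7*k/2) = 0.
From deg A=0, deg B=0, deg C=2: d=2.
A polynomial solution: f(k) = (2*k**2 - k - 2)/2.
R(k) = B(k−1)·f(k)/C(k) = (2*k**2 - k - 2)/(k*(2*k + 7)); s_k = R·t_k = 2**(k + 1)*(2*k**2 - k - 2).
s_(k+1) − s_k = 2**(k + 1)*k*(2*k + 7) = t_k.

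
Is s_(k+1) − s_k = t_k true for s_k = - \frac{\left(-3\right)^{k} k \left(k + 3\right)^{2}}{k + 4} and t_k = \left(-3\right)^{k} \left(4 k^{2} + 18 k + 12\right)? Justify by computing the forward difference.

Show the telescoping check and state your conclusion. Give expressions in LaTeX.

Invalid: residual \frac{\left(-3\right)^{k} \left(- 4 k^{3} - 35 k^{2} - 87 k - 48\right)}{k^{2} + 9 k + 20} ≠ 0.

s_(k+1) = 3*(-3)**k*(k + 1)*(k + 4)**2/(k + 5)
s_(k+1) − s_k = (-3)**k*(k*(k + 3)**2*(k + 5) + (k + 4)**3*(3*k + 3))/((k + 4)*(k + 5))
(s_(k+1) − s_k) − t_k = (-3)**k*(-4*k**3 - 35*k**2 - 87*k - 48)/(k**2 + 9*k + 20)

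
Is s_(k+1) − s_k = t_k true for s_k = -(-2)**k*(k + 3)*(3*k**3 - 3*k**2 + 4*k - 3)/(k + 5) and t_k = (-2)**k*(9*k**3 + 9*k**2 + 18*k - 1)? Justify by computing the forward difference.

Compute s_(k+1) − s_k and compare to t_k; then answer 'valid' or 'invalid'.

Invalid: residual (-2)**(k + 1)*(9*k**4 + 57*k**3 + 60*k**2 + 93*k - 8)/(k**2 + 11*k + 30) ≠ 0.

s_(k+1) = 2*(-2)**k*(3*k**4 + 18*k**3 + 31*k**2 + 29*k + 4)/(k + 6)
s_(k+1) − s_k = (-2)**k*(9*k**5 + 90*k**4 + 273*k**3 + 347*k**2 + 343*k - 14)/(k**2 + 11*k + 30)
(s_(k+1) − s_k) − t_k = (-2)**(k + 1)*(9*k**4 + 57*k**3 + 60*k**2 + 93*k - 8)/(k**2 + 11*k + 30)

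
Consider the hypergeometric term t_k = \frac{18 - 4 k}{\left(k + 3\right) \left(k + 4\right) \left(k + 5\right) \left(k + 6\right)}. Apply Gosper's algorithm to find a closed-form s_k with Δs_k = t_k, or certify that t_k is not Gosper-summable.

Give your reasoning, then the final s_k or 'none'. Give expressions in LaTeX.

s_k = \frac{k \left(k^{2} + 12 k + 77\right)}{15 \left(k + 3\right) \left(k + 4\right) \left(k + 5\right)}

r(k) = (k + 3)*(2*k - 7)/((k + 7)*(2*k - 9)) after simplifying.
A = k + 3, B = k + 7, C = k - 9/2.
f must satisfy (k + 3)·f(k+1) − (k + 6)·f(k) = k - 9/2.
From deg A=1, deg B=1, deg C=1: d=3.
Coefficient equations give f(k) = -k*(k**2 + 12*k + 77)/60.
So s_k = (B(k−1)f/C)·t_k = (-k*(k + 6)*(k**2 + 12*k + 77)/(30*(2*k - 9)))·t_k = k*(k**2 + 12*k + 77)/(15*(k + 3)*(k + 4)*(k + 5)).
Δs = 2*(9 - 2*k)/(k**4 + 18*k**3 + 119*k**2 + 342*k + 360), as required.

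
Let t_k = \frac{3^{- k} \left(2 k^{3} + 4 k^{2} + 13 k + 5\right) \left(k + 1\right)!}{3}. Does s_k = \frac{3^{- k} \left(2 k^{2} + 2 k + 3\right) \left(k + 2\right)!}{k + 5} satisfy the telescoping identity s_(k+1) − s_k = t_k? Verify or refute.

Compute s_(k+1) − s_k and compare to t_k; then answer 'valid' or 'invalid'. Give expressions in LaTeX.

s_(k+1) = (2*k**2 + 6*k + 7)*factorial(k + 3)/(3*3**k*(k + 6))
s_(k+1) − s_k = (2*k**4 + 16*k**3 + 43*k**2 + 101*k + 51)*factorial(k + 2)/(3*3**k*(k + 5)*(k + 6))
(s_(k+1) − s_k) − t_k = -(2*k**4 + 14*k**3 + 27*k**2 + 64*k + 16)*factorial(k + 1)/(3**k*(k + 5)*(k + 6))

Invalid: residual - \frac{3^{- k} \left(2 k^{4} + 14 k^{3} + 27 k^{2} + 64 k + 16\right) \left(k + 1\right)!}{\left(k + 5\right) \left(k + 6\right)} ≠ 0.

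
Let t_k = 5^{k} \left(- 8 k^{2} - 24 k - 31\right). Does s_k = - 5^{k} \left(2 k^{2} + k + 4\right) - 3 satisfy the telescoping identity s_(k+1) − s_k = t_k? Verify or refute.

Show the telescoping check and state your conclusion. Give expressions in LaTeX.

s_(k+1) = -5*5**k*(k + 2*(k + 1)**2 + 5) - 3
s_(k+1) − s_k = 5**k*(-8*k**2 - 24*k - 31)
(s_(k+1) − s_k) − t_k = 0

Valid: the claim telescopes to t_k.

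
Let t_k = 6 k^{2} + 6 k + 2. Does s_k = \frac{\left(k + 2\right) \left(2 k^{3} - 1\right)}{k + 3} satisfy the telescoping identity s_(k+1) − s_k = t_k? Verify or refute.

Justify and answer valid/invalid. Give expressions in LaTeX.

s_(k+1) = (k + 3)*(2*(k + 1)**3 - 1)/(k + 4)
s_(k+1) − s_k = (6*k**4 + 44*k**3 + 92*k**2 + 66*k + 17)/(k**2 + 7*k + 12)
(s_(k+1) − s_k) − t_k = (-4*k**3 - 24*k**2 - 20*k - 7)/(k**2 + 7*k + 12)

Invalid: residual \frac{- 4 k^{3} - 24 k^{2} - 20 k - 7}{k^{2} + 7 k + 12} ≠ 0.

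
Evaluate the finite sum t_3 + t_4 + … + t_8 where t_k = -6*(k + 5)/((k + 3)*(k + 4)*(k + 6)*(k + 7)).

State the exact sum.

Σ = -7/180

The ratio is (k + 3)*(k + 6)**2/((k + 5)**2*(k + 8)).
A = k + 3, B = k + 8, C = k**2 + 10*k + 25.
Need (k + 3)·f(k+1) − (k + 7)·f(k) = k**2 + 10*k + 25.
Degrees (1,1,2) ⇒ d ≤ 4.
Match coefficients ⇒ f(k) = k*(k + 4)*(k + 5)*(k + 9)/36.
Get s_k = R·t_k = k*(-k - 9)/(6*(k**2 + 9*k + 18)) with R(k) = B(k−1)f(k)/C(k) = k*(k + 4)*(k + 7)*(k + 9)/(36*(k + 5)).
Check: Δs_k = 6*(-k - 5)/(k**4 + 20*k**3 + 145*k**2 + 450*k + 504). ✓
Sum = s_(9) − s_(3); s_(9) = -3/20, s_(3) = -1/9 ⇒ -7/180.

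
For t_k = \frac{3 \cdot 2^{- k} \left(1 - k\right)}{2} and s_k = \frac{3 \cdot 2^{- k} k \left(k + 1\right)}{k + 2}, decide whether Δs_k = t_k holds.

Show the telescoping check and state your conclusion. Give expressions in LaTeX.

s_(k+1) = 3*(k + 1)*(k + 2)/(2*2**k*(k + 3))
s_(k+1) − s_k = 3*(k + 1)*(-2*k*(k + 3) + (k + 2)**2)/(2*2**k*(k + 2)*(k + 3))
(s_(k+1) − s_k) − t_k = 3*(k**2 + 3*k - 2)/(2*2**k*(k**2 + 5*k + 6))

Invalid: residual \frac{3 \cdot 2^{- k} \left(k^{2} + 3 k - 2\right)}{2 \left(k^{2} + 5 k + 6\right)} ≠ 0.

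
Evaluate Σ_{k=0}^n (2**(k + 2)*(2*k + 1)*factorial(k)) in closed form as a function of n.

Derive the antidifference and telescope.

Step 1: r(k) = 2*(k + 1)*(2*k + 3)/(2*k + 1).
Normal form (A,B,C) = (2*k + 2, 1, k + 1/2).
Set up (2*k + 2)·f(k+1) − (1)·f(k) − (k + 1/2) = 0.
Bound: deg f ≤ 0.
Coefficient equations give f(k) = 1/2.
Certificate R = B(k−1)f/C = 1/(2*k + 1) gives s_k = 2**(k + 2)*factorial(k).
Verify: 2**(k + 2)*(2*k + 1)*factorial(k) matches t_k.
Σ_(k=0)^n t_k = s_(n+1) − s_(0) = (2**(n + 3)*factorial(n + 1)) − (4), i.e. 8*2**n*factorial(n + 1) - 4.

S(n) = 8*2**n*factorial(n + 1) - 4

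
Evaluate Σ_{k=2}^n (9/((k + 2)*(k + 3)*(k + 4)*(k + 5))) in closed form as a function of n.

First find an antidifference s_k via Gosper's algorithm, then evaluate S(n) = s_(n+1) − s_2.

The ratio is (k + 2)/(k + 6).
Normal form (A,B,C) = (k + 2, k + 6, 1).
f must satisfy (k + 2)·f(k+1) − (k + 5)·f(k) = 1.
Degrees (1,1,0) ⇒ d ≤ 3.
Match coefficients ⇒ f(k) = k*(k**2 + 9*k + 26)/72.
Then R = B(k−1)f/C = k*(k + 5)*(k**2 + 9*k + 26)/72, so s_k = R(k)·t_k = k*(k**2 + 9*k + 26)/(8*(k + 2)*(k + 3)*(k + 4)).
Δs = 9/(k**4 + 14*k**3 + 71*k**2 + 154*k + 120), as required.
Telescope: S(n) = s_(n+1) − s_(2) = (n**3 + 12*n**2 + 47*n + 36)/(8*(n**3 + 12*n**2 + 47*n + 60)) − (1/10) = (n**3 + 12*n**2 + 47*n - 60)/(40*(n**3 + 12*n**2 + 47*n + 60)).

S(n) = (n**3 + 12*n**2 + 47*n - 60)/(40*(n**3 + 12*n**2 + 47*n + 60))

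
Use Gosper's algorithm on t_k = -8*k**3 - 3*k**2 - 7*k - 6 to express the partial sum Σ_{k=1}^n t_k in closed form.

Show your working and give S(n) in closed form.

S(n) = n*(-2*n**3 - 5*n**2 - 7*n - 10)

Compute t_(k+1)/t_k: get (8*k**3 + 27*k**2 + 37*k + 24)/(8*k**3 + 3*k**2 + 7*k + 6).
Normal form (A,B,C) = (1, 1, k**3 + 3*k**2/8 + 7*k/8 + 3/4).
Set up (1)·f(k+1) − (1)·f(k) − (k**3 + 3*k**2/8 + 7*k/8 + 3/4) = 0.
From deg A=0, deg B=0, deg C=3: d=4.
A polynomial solution: f(k) = k*(2*k + 1)*(k**2 - 2*k + 3)/8.
R(k) = B(k−1)·f(k)/C(k) = k*(2*k + 1)*(k**2 - 2*k + 3)/(8*k**3 + 3*k**2 + 7*k + 6); s_k = R·t_k = k*(-2*k**3 + 3*k**2 - 4*k - 3).
Δs = -8*k**3 - 3*k**2 - 7*k - 6, as required.
Telescope: S(n) = s_(n+1) − s_(1) = -2*n**4 - 5*n**3 - 7*n**2 - 10*n - 6 − (-6) = n*(-2*n**3 - 5*n**2 - 7*n - 10).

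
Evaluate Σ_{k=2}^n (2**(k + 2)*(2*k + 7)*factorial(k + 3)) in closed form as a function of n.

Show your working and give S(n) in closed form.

Compute t_(k+1)/t_k: get 2*(k + 4)*(2*k + 9)/(2*k + 7).
Take A(k)=2*k + 8, B(k)=1, C(k)=k + 7/2.
f must satisfy (2*k + 8)·f(k+1) − (1)·f(k) = k + 7/2.
Bound: deg f ≤ 0.
Coefficient equations give f(k) = 1/2.
Get s_k = R·t_k = 2**(k + 2)*factorial(k + 3) with R(k) = B(k−1)f(k)/C(k) = 1/(2*k + 7).
Check: Δs_k = 2**(k + 2)*(2*k + 7)*factorial(k + 3). ✓
Σ_(k=2)^n t_k = s_(n+1) − s_(2) = (2**(n + 3)*factorial(n + 4)) − (1920), i.e. 8*2**n*factorial(n + 4) - 1920.

S(n) = 8*2**n*factorial(n + 4) - 1920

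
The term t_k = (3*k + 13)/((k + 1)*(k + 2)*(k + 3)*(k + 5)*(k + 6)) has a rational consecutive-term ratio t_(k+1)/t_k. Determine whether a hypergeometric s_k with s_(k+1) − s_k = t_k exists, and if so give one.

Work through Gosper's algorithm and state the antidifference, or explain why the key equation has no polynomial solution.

s_k = k*(k**2 + 8*k + 17)/(10*(k**3 + 8*k**2 + 17*k + 10))

The ratio is (k + 1)*(k + 5)*(3*k + 16)/((k + 4)*(k + 7)*(3*k + 13)).
Normal form (A,B,C) = (k + 1, k + 7, k**2 + 25*k/3 + 52/3).
Need (k + 1)·f(k+1) − (k + 6)·f(k) = k**2 + 25*k/3 + 52/3.
deg f ≤ 5 (via 1,1,2).
Match coefficients ⇒ f(k) = k*(k + 3)*(k + 4)*(k**2 + 8*k + 17)/30.
Get s_k = R·t_k = k*(k**2 + 8*k + 17)/(10*(k**3 + 8*k**2 + 17*k + 10)) with R(k) = B(k−1)f(k)/C(k) = k*(k + 3)*(k + 6)*(k**2 + 8*k + 17)/(10*(3*k + 13)).
Verify: (3*k + 13)/(k**5 + 17*k**4 + 107*k**3 + 307*k**2 + 396*k + 180) matches t_k.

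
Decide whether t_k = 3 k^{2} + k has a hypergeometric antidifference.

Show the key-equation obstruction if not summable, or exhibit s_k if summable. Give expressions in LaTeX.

Yes. s_k = k^{2} \left(k - 1\right).

Ratio r(k) = (k + 3*(k + 1)**2 + 1)/(k*(3*k + 1)).
Normal form (A,B,C) = (1, 1, k**2 + k/3).
Key eq: (1)·f(k+1) = (1)·f(k) + (k**2 + k/3).
Bound: deg f ≤ 3.
Coefficient equations give f(k) = k**2*(k - 1)/3.
So s_k = (B(k−1)f/C)·t_k = (k*(k - 1)/(3*k + 1))·t_k = k**2*(k - 1).
Check: Δs_k = k*(3*k + 1). ✓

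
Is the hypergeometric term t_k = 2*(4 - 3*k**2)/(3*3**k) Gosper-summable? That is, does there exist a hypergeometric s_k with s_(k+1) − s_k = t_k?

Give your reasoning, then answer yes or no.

Ratio r(k) = (3*(k + 1)**2 - 4)/(3*(3*k**2 - 4)).
So A=1/3 and B=1, with C=k**2 - 4/3.
Need (1/3)·f(k+1) − (1)·f(k) = k**2 - 4/3.
deg f ≤ 2 (via 0,0,2).
Solve for f: f(k) = -(3*k**2 + 3*k - 1)/2 (degree 2 ≤ 2).
R(k) = B(k−1)·f(k)/C(k) = -3*(3*k**2 + 3*k - 1)/(2*(3*k**2 - 4)); s_k = R·t_k = (3*k**2 + 3*k - 1)/3**k.
Check: Δs_k = 2*(4 - 3*k**2)/(3*3**k). ✓

Yes. s_k = (3*k**2 + 3*k - 1)/3**k.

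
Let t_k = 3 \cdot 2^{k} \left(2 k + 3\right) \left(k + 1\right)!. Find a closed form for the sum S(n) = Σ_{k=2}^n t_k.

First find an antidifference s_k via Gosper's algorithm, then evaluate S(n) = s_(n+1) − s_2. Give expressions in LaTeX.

Ratio r(k) = 2*(k + 2)*(2*k + 5)/(2*k + 3).
A = 2*k + 4, B = 1, C = k + 3/2.
Solve (2*k + 4)·f(k+1) − (1)·f(k) = k + 3/2.
deg f ≤ 0 (via 1,0,1).
Solving with deg f ≤ 0: f(k) = 1/2.
So s_k = (B(k−1)f/C)·t_k = (1/(2*k + 3))·t_k = 3*2**k*factorial(k + 1).
Check: Δs_k = 3*2**k*(2*k + 3)*factorial(k + 1). ✓
Evaluate: s_(n+1) = 6*2**n*factorial(n + 2); subtract s_(2) = 72 ⇒ S(n) = 6*2**n*factorial(n + 2) - 72.

S(n) = 6 \cdot 2^{n} \left(n + 2\right)! - 72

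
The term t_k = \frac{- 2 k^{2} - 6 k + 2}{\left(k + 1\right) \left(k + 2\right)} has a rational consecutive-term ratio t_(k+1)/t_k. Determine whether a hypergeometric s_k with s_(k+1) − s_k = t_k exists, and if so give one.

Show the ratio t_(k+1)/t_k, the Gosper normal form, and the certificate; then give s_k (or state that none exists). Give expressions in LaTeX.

The ratio is (k + 1)*(3*k + (k + 1)**2 + 2)/((k + 3)*(k**2 + 3*k - 1)).
So A=k + 1 and B=k + 3, with C=k**2 + 3*k - 1.
Need (k + 1)·f(k+1) − (k + 2)·f(k) = k**2 + 3*k - 1.
Bound: deg f ≤ 2.
A polynomial solution: f(k) = k*(k - 2).
R(k) = B(k−1)·f(k)/C(k) = k*(k - 2)*(k + 2)/(k**2 + 3*k - 1); s_k = R·t_k = 2*k*(2 - k)/(k + 1).
Verify: 2*(-k**2 - 3*k + 1)/(k**2 + 3*k + 2) matches t_k.

s_k = \frac{2 k \left(2 - k\right)}{k + 1}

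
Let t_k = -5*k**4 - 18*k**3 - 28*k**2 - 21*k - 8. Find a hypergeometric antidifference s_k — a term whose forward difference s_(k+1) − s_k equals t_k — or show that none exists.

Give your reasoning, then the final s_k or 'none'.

t_(k+1)/t_k = (5*k**4 + 38*k**3 + 112*k**2 + 151*k + 80)/(5*k**4 + 18*k**3 + 28*k**2 + 21*k + 8).
Take A(k)=1, B(k)=1, C(k)=k**4 + 18*k**3/5 + 28*k**2/5 + 21*k/5 + 8/5.
f must satisfy (1)·f(k+1) − (1)·f(k) = k**4 + 18*k**3/5 + 28*k**2/5 + 21*k/5 + 8/5.
From deg A=0, deg B=0, deg C=4: d=5.
A polynomial solution: f(k) = k*(k**4 + 2*k**3 + 2*k**2 + k + 2)/5.
So s_k = (B(k−1)f/C)·t_k = (k*(k**4 + 2*k**3 + 2*k**2 + k + 2)/(5*k**4 + 18*k**3 + 28*k**2 + 21*k + 8))·t_k = k*(-k**4 - 2*k**3 - 2*k**2 - k - 2).
Δs = -5*k**4 - 18*k**3 - 28*k**2 - 21*k - 8, as required.

s_k = k*(-k**4 - 2*k**3 - 2*k**2 - k - 2)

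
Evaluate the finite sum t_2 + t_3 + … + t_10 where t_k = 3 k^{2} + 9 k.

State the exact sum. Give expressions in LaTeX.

Σ = 1638

Ratio r(k) = (k**2 + 5*k + 4)/(k*(k + 3)).
Take A(k)=1, B(k)=1, C(k)=k**2 + 3*k.
Key eq: (1)·f(k+1) = (1)·f(k) + (k**2 + 3*k).
d = 3 from the (0,0,2) case.
Coefficient equations give f(k) = k*(k - 1)*(k + 4)/3.
So s_k = (B(k−1)f/C)·t_k = ((k - 1)*(k + 4)/(3*(k + 3)))·t_k = k*(k**2 + 3*k - 4).
Δs = 3*k*(k + 3), as required.
Telescoping: Σ = s_(11) − s_(2) = 1650 − (12) = 1638.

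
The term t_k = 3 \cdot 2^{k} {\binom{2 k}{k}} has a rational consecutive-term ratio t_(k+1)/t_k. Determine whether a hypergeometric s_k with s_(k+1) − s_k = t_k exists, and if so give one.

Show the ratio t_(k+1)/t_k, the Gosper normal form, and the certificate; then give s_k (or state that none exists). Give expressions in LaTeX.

none (Gosper's algorithm certifies no s_k)

Ratio r(k) = 4*(2*k + 1)/(k + 1).
So A=8*k + 4 and B=k + 1, with C=1.
Need (8*k + 4)·f(k+1) − (k)·f(k) = 1.
Degrees (1,1,0) ⇒ d ≤ -1.
Negative degree bound (-1): no f exists, t_k not Gosper-summable.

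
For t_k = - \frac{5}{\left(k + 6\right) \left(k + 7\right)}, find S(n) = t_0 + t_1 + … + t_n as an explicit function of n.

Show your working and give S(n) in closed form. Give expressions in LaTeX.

S(n) = \frac{5 \left(- n - 1\right)}{6 \left(n + 7\right)}

r(k) = (k + 6)/(k + 8) after simplifying.
Normal form (A,B,C) = (k + 6, k + 8, 1).
Key eq: (k + 6)·f(k+1) = (k + 7)·f(k) + (1).
From deg A=1, deg B=1, deg C=0: d=1.
Match coefficients ⇒ f(k) = k/6.
Certificate R = B(k−1)f/C = k*(k + 7)/6 gives s_k = -5*k/(6*k + 36).
Verify: -5/(k**2 + 13*k + 42) matches t_k.
Σ_(k=0)^n t_k = s_(n+1) − s_(0) = (5*(-n - 1)/(6*(n + 7))) − (0), i.e. 5*(-n - 1)/(6*(n + 7)).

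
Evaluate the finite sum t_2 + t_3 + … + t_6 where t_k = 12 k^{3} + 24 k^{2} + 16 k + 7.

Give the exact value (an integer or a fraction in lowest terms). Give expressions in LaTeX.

r(k) = (12*k**3 + 60*k**2 + 100*k + 59)/(12*k**3 + 24*k**2 + 16*k + 7) after simplifying.
Take A(k)=1, B(k)=1, C(k)=k**3 + 2*k**2 + 4*k/3 + 7/12.
Solve (1)·f(k+1) − (1)·f(k) = k**3 + 2*k**2 + 4*k/3 + 7/12.
deg f ≤ 4 (via 0,0,3).
Match coefficients ⇒ f(k) = k*(3*k**3 + 2*k**2 - k + 3)/12.
So s_k = (B(k−1)f/C)·t_k = (k*(3*k**3 + 2*k**2 - k + 3)/(12*k**3 + 24*k**2 + 16*k + 7))·t_k = k*(3*k**3 + 2*k**2 - k + 3).
s_(k+1) − s_k = 12*k**3 + 24*k**2 + 16*k + 7 = t_k.
Telescoping: Σ = s_(7) − s_(2) = 7861 − (66) = 7795.

Σ = 7795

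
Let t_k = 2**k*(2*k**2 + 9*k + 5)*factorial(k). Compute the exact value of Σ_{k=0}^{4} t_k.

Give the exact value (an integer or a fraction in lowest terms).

Σ = 30717

Compute t_(k+1)/t_k: get 2*(2*k**3 + 15*k**2 + 29*k + 16)/(2*k**2 + 9*k + 5).
Take A(k)=2*k + 2, B(k)=1, C(k)=k**2 + 9*k/2 + 5/2.
f must satisfy (2*k + 2)·f(k+1) − (1)·f(k) = k**2 + 9*k/2 + 5/2.
Degrees (1,0,2) ⇒ d ≤ 1.
Coefficient equations give f(k) = (k + 3)/2.
R(k) = B(k−1)·f(k)/C(k) = (k + 3)/(2*k**2 + 9*k + 5); s_k = R·t_k = 2**k*(k + 3)*factorial(k).
Δs = 2**k*(2*k**2 + 9*k + 5)*factorial(k), as required.
Σ_(k=0)^(4) t_k = s_(5) − s_(0) = 30720 − (3) = 30717.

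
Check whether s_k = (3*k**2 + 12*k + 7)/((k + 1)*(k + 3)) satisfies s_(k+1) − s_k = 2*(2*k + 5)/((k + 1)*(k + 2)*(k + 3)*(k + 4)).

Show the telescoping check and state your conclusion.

Valid — Δs_k = t_k.

s_(k+1) = (12*k + 3*(k + 1)**2 + 19)/((k + 2)*(k + 4))
s_(k+1) − s_k = 2*(2*k + 5)/(k**4 + 10*k**3 + 35*k**2 + 50*k + 24)
(s_(k+1) − s_k) − t_k = 0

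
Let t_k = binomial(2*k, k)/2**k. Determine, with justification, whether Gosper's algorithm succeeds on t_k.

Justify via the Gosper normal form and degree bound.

No — negative degree bound, so no certificate f.

Ratio r(k) = (2*k + 1)/(k + 1).
Gosper form: A/B · C(k+1)/C(k) with A=2*k + 1, B=k + 1, C=1.
Solve (2*k + 1)·f(k+1) − (k)·f(k) = 1.
Degrees (1,1,0) ⇒ d ≤ -1.
Bound -1 < 0, so the key equation has no polynomial solution.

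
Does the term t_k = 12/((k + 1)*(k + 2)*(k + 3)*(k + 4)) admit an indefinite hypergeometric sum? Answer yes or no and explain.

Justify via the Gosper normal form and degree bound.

Yes. s_k = 2*k*(k**2 + 6*k + 11)/(3*(k + 1)*(k + 2)*(k + 3)).

Compute t_(k+1)/t_k: get (k + 1)/(k + 5).
Factor: A=k + 1; B=k + 5; C=1.
Need (k + 1)·f(k+1) − (k + 4)·f(k) = 1.
Degrees (1,1,0) ⇒ d ≤ 3.
Match coefficients ⇒ f(k) = k*(k**2 + 6*k + 11)/18.
Certificate R = B(k−1)f/C = k*(k + 4)*(k**2 + 6*k + 11)/18 gives s_k = 2*k*(k**2 + 6*k + 11)/(3*(k + 1)*(k + 2)*(k + 3)).
s_(k+1) − s_k = 12/(k**4 + 10*k**3 + 35*k**2 + 50*k + 24) = t_k.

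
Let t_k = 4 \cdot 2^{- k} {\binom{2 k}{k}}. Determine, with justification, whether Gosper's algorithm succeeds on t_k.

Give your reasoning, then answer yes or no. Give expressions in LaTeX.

No — t_k has no hypergeometric antidifference.

Step 1: r(k) = (2*k + 1)/(k + 1).
Gosper form: A/B · C(k+1)/C(k) with A=2*k + 1, B=k + 1, C=1.
Key eq: (2*k + 1)·f(k+1) = (k)·f(k) + (1).
d = -1 from the (1,1,0) case.
Bound -1 < 0, so the key equation has no polynomial solution.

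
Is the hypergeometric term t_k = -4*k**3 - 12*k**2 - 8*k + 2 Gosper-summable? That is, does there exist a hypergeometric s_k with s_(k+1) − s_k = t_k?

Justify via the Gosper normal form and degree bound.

Ratio r(k) = (2*k**3 + 12*k**2 + 22*k + 11)/(2*k**3 + 6*k**2 + 4*k - 1).
Gosper form: A/B · C(k+1)/C(k) with A=1, B=1, C=k**3 + 3*k**2 + 2*k - 1/2.
Set up (1)·f(k+1) − (1)·f(k) − (k**3 + 3*k**2 + 2*k - 1/2) = 0.
Bound: deg f ≤ 4.
Solving with deg f ≤ 4: f(k) = k*(k**3 + 2*k**2 - k - 4)/4.
R(k) = B(k−1)·f(k)/C(k) = k*(k**3 + 2*k**2 - k - 4)/(2*(2*k**3 + 6*k**2 + 4*k - 1)); s_k = R·t_k = k*(-k**3 - 2*k**2 + k + 4).
Check: Δs_k = -4*k**3 - 12*k**2 - 8*k + 2. ✓

Yes. s_k = k*(-k**3 - 2*k**2 + k + 4).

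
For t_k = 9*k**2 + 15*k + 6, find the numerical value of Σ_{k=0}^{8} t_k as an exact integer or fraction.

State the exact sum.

Step 1: r(k) = (3*k**2 + 11*k + 10)/(3*k**2 + 5*k + 2).
Gosper form: A/B · C(k+1)/C(k) with A=1, B=1, C=k**2 + 5*k/3 + 2/3.
Key eq: (1)·f(k+1) = (1)·f(k) + (k**2 + 5*k/3 + 2/3).
Bound: deg f ≤ 3.
Match coefficients ⇒ f(k) = k**2*(k + 1)/3.
So s_k = (B(k−1)f/C)·t_k = (k**2/(3*k + 2))·t_k = 3*k**2*(k + 1).
s_(k+1) − s_k = 9*k**2 + 15*k + 6 = t_k.
Sum = s_(9) − s_(0); s_(9) = 2430, s_(0) = 0 ⇒ 2430.

Σ = 2430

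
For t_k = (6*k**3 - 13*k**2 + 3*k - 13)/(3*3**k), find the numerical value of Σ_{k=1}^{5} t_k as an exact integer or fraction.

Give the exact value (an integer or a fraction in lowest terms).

Ratio r(k) = (6*k**3 + 5*k**2 - 5*k - 17)/(3*(6*k**3 - 13*k**2 + 3*k - 13)).
Take A(k)=1/3, B(k)=1, C(k)=k**3 - 13*k**2/6 + k/2 - 13/6.
Need (1/3)·f(k+1) − (1)·f(k) = k**3 - 13*k**2/6 + k/2 - 13/6.
d = 3 from the (0,0,3) case.
Solving with deg f ≤ 3: f(k) = -(3*k**3 - 2*k**2 + 4*k - 4)/2.
Get s_k = R·t_k = (-3*k**3 + 2*k**2 - 4*k + 4)/3**k with R(k) = B(k−1)f(k)/C(k) = -3*(3*k**3 - 2*k**2 + 4*k - 4)/(6*k**3 - 13*k**2 + 3*k - 13).
s_(k+1) − s_k = (6*k**3 - 13*k**2 + 3*k - 13)/(3*3**k) = t_k.
Evaluate s at k=6 and k=1: -596/729 and -1/3; difference -353/729.

Σ = -353/729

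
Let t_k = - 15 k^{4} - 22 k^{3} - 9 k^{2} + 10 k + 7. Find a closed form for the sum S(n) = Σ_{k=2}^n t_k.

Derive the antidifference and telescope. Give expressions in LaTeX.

S(n) = - 3 n^{5} - 13 n^{4} - 19 n^{3} - 5 n^{2} + 11 n + 29

Compute t_(k+1)/t_k: get (15*k**4 + 82*k**3 + 165*k**2 + 134*k + 29)/(15*k**4 + 22*k**3 + 9*k**2 - 10*k - 7).
So A=1 and B=1, with C=k**4 + 22*k**3/15 + 3*k**2/5 - 2*k/3 - 7/15.
Need (1)·f(k+1) − (1)·f(k) = k**4 + 22*k**3/15 + 3*k**2/5 - 2*k/3 - 7/15.
From deg A=0, deg B=0, deg C=4: d=5.
A polynomial solution: f(k) = k*(3*k**4 - 2*k**3 - 3*k**2 - 4*k - 1)/15.
Get s_k = R·t_k = k*(-3*k**4 + 2*k**3 + 3*k**2 + 4*k + 1) with R(k) = B(k−1)f(k)/C(k) = k*(3*k**4 - 2*k**3 - 3*k**2 - 4*k - 1)/(15*k**4 + 22*k**3 + 9*k**2 - 10*k - 7).
s_(k+1) − s_k = -15*k**4 - 22*k**3 - 9*k**2 + 10*k + 7 = t_k.
s_(n+1) = -3*n**5 - 13*n**4 - 19*n**3 - 5*n**2 + 11*n + 7 and s_(2) = -22, so S(n) = -3*n**5 - 13*n**4 - 19*n**3 - 5*n**2 + 11*n + 29.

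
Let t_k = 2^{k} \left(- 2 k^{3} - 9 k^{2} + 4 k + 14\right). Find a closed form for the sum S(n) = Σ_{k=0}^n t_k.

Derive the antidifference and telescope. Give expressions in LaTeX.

S(n) = - 4 \cdot 2^{n} n^{3} - 6 \cdot 2^{n} n^{2} + 8 \cdot 2^{n} n + 18 \cdot 2^{n} - 4

The ratio is 2*(2*k**3 + 15*k**2 + 20*k - 7)/(2*k**3 + 9*k**2 - 4*k - 14).
A = 2, B = 1, C = k**3 + 9*k**2/2 - 2*k - 7.
Need (2)·f(k+1) − (1)·f(k) = k**3 + 9*k**2/2 - 2*k - 7.
deg f ≤ 3 (via 0,0,3).
Solving with deg f ≤ 3: f(k) = (2*k**3 - 3*k**2 - 4*k - 4)/2.
Certificate R = B(k−1)f/C = (2*k**3 - 3*k**2 - 4*k - 4)/(2*k**3 + 9*k**2 - 4*k - 14) gives s_k = 2**k*(-2*k**3 + 3*k**2 + 4*k + 4).
Check: Δs_k = 2**k*(-2*k**3 - 9*k**2 + 4*k + 14). ✓
Telescope: S(n) = s_(n+1) − s_(0) = 2**(n + 1)*(-2*n**3 - 3*n**2 + 4*n + 9) − (4) = -4*2**n*n**3 - 6*2**n*n**2 + 8*2**n*n + 18*2**n - 4.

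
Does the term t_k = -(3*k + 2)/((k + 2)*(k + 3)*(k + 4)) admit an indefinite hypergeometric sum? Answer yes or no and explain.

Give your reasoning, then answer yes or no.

r(k) = (k + 2)*(3*k + 5)/((k + 5)*(3*k + 2)) after simplifying.
Take A(k)=k + 2, B(k)=k + 5, C(k)=k + 2/3.
Need (k + 2)·f(k+1) − (k + 4)·f(k) = k + 2/3.
deg f ≤ 2 (via 1,1,1).
Solve for f: f(k) = k*(2*k + 1)/9 (degree 2 ≤ 2).
So s_k = (B(k−1)f/C)·t_k = (k*(k + 4)*(2*k + 1)/(3*(3*k + 2)))·t_k = k*(-2*k - 1)/(3*(k + 2)*(k + 3)).
Δs = (-3*k - 2)/(k**3 + 9*k**2 + 26*k + 24), as required.

Yes. s_k = k*(-2*k - 1)/(3*(k + 2)*(k + 3)).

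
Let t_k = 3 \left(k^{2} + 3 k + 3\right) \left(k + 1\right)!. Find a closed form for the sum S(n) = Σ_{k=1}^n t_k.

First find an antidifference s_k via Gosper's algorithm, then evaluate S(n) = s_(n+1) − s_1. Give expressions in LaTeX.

S(n) = 3 n \left(n + 2\right)! + 6 \left(n + 2\right)! - 12

Compute t_(k+1)/t_k: get (k + 2)*(3*k + (k + 1)**2 + 6)/(k**2 + 3*k + 3).
Gosper form: A/B · C(k+1)/C(k) with A=k + 2, B=1, C=k**2 + 3*k + 3.
f must satisfy (k + 2)·f(k+1) − (1)·f(k) = k**2 + 3*k + 3.
deg f ≤ 1 (via 1,0,2).
Solving with deg f ≤ 1: f(k) = k + 1.
So s_k = (B(k−1)f/C)·t_k = ((k + 1)/(k**2 + 3*k + 3))·t_k = 3*(k + 1)*factorial(k + 1).
Δs = 3*(k**2 + 3*k + 3)*factorial(k + 1), as required.
s_(n+1) = 3*(n + 2)*factorial(n + 2) and s_(1) = 12, so S(n) = 3*n*factorial(n + 2) + 6*factorial(n + 2) - 12.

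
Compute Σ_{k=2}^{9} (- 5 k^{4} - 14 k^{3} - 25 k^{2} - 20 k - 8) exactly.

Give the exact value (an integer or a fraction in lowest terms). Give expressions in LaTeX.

Compute t_(k+1)/t_k: get (5*k**4 + 34*k**3 + 97*k**2 + 132*k + 72)/(5*k**4 + 14*k**3 + 25*k**2 + 20*k + 8).
Normal form (A,B,C) = (1, 1, k**4 + 14*k**3/5 + 5*k**2 + 4*k + 8/5).
Key eq: (1)·f(k+1) = (1)·f(k) + (k**4 + 14*k**3/5 + 5*k**2 + 4*k + 8/5).
From deg A=0, deg B=0, deg C=4: d=5.
Coefficient equations give f(k) = k*(k**2 + 1)*(k**2 + k + 2)/5.
R(k) = B(k−1)·f(k)/C(k) = k*(k**2 + 1)*(k**2 + k + 2)/(5*k**4 + 14*k**3 + 25*k**2 + 20*k + 8); s_k = R·t_k = k*(-k**4 - k**3 - 3*k**2 - k - 2).
Check: Δs_k = -5*k**4 - 14*k**3 - 25*k**2 - 20*k - 8. ✓
Σ_(k=2)^(9) t_k = s_(10) − s_(2) = -113120 − (-80) = -113040.

Σ = -113040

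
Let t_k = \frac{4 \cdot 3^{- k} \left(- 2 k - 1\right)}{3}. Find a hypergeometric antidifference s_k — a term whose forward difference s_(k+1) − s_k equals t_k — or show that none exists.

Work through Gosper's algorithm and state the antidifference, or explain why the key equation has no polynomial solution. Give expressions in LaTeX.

Step 1: r(k) = (2*k + 3)/(3*(2*k + 1)).
So A=1/3 and B=1, with C=k + 1/2.
Need (1/3)·f(k+1) − (1)·f(k) = k + 1/2.
Bound: deg f ≤ 1.
Match coefficients ⇒ f(k) = -3*(k + 1)/2.
Get s_k = R·t_k = 4*(k + 1)/3**k with R(k) = B(k−1)f(k)/C(k) = -3*(k + 1)/(2*k + 1).
Δs = 4*(-2*k - 1)/(3*3**k), as required.

s_k = 4 \cdot 3^{- k} \left(k + 1\right)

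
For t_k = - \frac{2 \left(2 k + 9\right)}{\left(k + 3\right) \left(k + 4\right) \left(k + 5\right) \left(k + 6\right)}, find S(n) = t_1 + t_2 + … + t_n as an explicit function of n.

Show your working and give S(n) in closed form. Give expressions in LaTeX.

S(n) = \frac{n \left(- n - 10\right)}{12 \left(n^{2} + 10 n + 24\right)}

The ratio is (k + 3)*(2*k + 11)/((k + 7)*(2*k + 9)).
So A=k + 3 and B=k + 7, with C=k + 9/2.
Key eq: (k + 3)·f(k+1) = (k + 6)·f(k) + (k + 9/2).
deg f ≤ 3 (via 1,1,1).
Solve for f: f(k) = k*(k + 4)*(k + 8)/30 (degree 3 ≤ 3).
So s_k = (B(k−1)f/C)·t_k = (k*(k + 4)*(k + 6)*(k + 8)/(15*(2*k + 9)))·t_k = 2*k*(-k - 8)/(15*(k**2 + 8*k + 15)).
Δs = 2*(-2*k - 9)/(k**4 + 18*k**3 + 119*k**2 + 342*k + 360), as required.
Σ_(k=1)^n t_k = s_(n+1) − s_(1) = (2*(-n**2 - 10*n - 9)/(15*(n**2 + 10*n + 24))) − (-1/20), i.e. n*(-n - 10)/(12*(n**2 + 10*n + 24)).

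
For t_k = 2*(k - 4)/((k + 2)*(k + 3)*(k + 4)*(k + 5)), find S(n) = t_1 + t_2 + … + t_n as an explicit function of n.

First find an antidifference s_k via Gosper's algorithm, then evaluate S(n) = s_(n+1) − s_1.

S(n) = n*(-n**2 - 12*n - 107)/(60*(n**3 + 12*n**2 + 47*n + 60))

Ratio r(k) = (k - 3)*(k + 2)/((k - 4)*(k + 6)).
So A=k + 2 and B=k + 6, with C=k - 4.
Need (k + 2)·f(k+1) − (k + 5)·f(k) = k - 4.
From deg A=1, deg B=1, deg C=1: d=3.
Match coefficients ⇒ f(k) = -k*(k**2 + 9*k + 38)/24.
Then R = B(k−1)f/C = -k*(k + 5)*(k**2 + 9*k + 38)/(24*(k - 4)), so s_k = R(k)·t_k = k*(-k**2 - 9*k - 38)/(12*(k + 2)*(k + 3)*(k + 4)).
Verify: 2*(k - 4)/(k**4 + 14*k**3 + 71*k**2 + 154*k + 120) matches t_k.
Telescope: S(n) = s_(n+1) − s_(1) = (-n**3 - 12*n**2 - 59*n - 48)/(12*(n**3 + 12*n**2 + 47*n + 60)) − (-1/15) = n*(-n**2 - 12*n - 107)/(60*(n**3 + 12*n**2 + 47*n + 60)).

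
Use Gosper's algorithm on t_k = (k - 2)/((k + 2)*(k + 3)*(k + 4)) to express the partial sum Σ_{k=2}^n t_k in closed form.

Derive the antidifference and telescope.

t_(k+1)/t_k = (k - 1)*(k + 2)/((k - 2)*(k + 5)).
Normal form (A,B,C) = (k + 2, k + 5, k - 2).
Set up (k + 2)·f(k+1) − (k + 4)·f(k) − (k - 2) = 0.
Bound: deg f ≤ 2.
Solve for f: f(k) = -k (degree 1 ≤ 2).
Get s_k = R·t_k = -k/((k + 2)*(k + 3)) with R(k) = B(k−1)f(k)/C(k) = -k*(k + 4)/(k - 2).
Δs = (k - 2)/(k**3 + 9*k**2 + 26*k + 24), as required.
Telescope: S(n) = s_(n+1) − s_(2) = (-n - 1)/(n**2 + 7*n + 12) − (-1/10) = (n**2 - 3*n + 2)/(10*(n**2 + 7*n + 12)).

S(n) = (n**2 - 3*n + 2)/(10*(n**2 + 7*n + 12))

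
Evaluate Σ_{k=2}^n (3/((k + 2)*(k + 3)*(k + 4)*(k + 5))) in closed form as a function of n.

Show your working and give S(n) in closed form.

Compute t_(k+1)/t_k: get (k + 2)/(k + 6).
So A=k + 2 and B=k + 6, with C=1.
Set up (k + 2)·f(k+1) − (k + 5)·f(k) − (1) = 0.
Degrees (1,1,0) ⇒ d ≤ 3.
A polynomial solution: f(k) = k*(k**2 + 9*k + 26)/72.
Certificate R = B(k−1)f/C = k*(k + 5)*(k**2 + 9*k + 26)/72 gives s_k = k*(k**2 + 9*k + 26)/(24*(k + 2)*(k + 3)*(k + 4)).
s_(k+1) − s_k = 3/(k**4 + 14*k**3 + 71*k**2 + 154*k + 120) = t_k.
Telescope: S(n) = s_(n+1) − s_(2) = (n**3 + 12*n**2 + 47*n + 36)/(24*(n**3 + 12*n**2 + 47*n + 60)) − (1/30) = (n**3 + 12*n**2 + 47*n - 60)/(120*(n**3 + 12*n**2 + 47*n + 60)).

S(n) = (n**3 + 12*n**2 + 47*n - 60)/(120*(n**3 + 12*n**2 + 47*n + 60))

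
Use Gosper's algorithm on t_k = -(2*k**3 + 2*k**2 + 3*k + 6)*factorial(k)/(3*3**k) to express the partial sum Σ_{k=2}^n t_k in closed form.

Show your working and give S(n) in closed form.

S(n) = 3**(-n - 2)*(22*3**n - 6*n**3*factorial(n) - 24*n**2*factorial(n) - 27*n*factorial(n) - 9*factorial(n))

r(k) = (2*k**4 + 10*k**3 + 21*k**2 + 26*k + 13)/(3*(2*k**3 + 2*k**2 + 3*k + 6)) after simplifying.
So A=k/3 + 1/3 and B=1, with C=k**3 + k**2 + 3*k/2 + 3.
Need (k/3 + 1/3)·f(k+1) − (1)·f(k) = k**3 + k**2 + 3*k/2 + 3.
Degrees (1,0,3) ⇒ d ≤ 2.
Solving with deg f ≤ 2: f(k) = 3*(2*k**2 + 2*k - 1)/2.
Then R = B(k−1)f/C = 3*(2*k**2 + 2*k - 1)/(2*k**3 + 2*k**2 + 3*k + 6), so s_k = R(k)·t_k = -(2*k**2 + 2*k - 1)*factorial(k)/3**k.
Δs = -(2*k**3 + 2*k**2 + 3*k + 6)*factorial(k)/(3*3**k), as required.
Telescope: S(n) = s_(n+1) − s_(2) = -3**(-n - 1)*(2*n**2 + 6*n + 3)*factorial(n + 1) − (-22/9) = 3**(-n - 2)*(22*3**n - 6*n**3*factorial(n) - 24*n**2*factorial(n) - 27*n*factorial(n) - 9*factorial(n)).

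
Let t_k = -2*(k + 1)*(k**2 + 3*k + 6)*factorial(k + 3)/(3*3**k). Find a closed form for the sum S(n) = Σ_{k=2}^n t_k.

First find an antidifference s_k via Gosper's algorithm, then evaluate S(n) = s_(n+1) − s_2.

The ratio is (k + 2)*(k + 4)*(3*k + (k + 1)**2 + 9)/(3*(k + 1)*(k**2 + 3*k + 6)).
Gosper form: A/B · C(k+1)/C(k) with A=k/3 + 4/3, B=1, C=k**3 + 4*k**2 + 9*k + 6.
Key eq: (k/3 + 4/3)·f(k+1) = (1)·f(k) + (k**3 + 4*k**2 + 9*k + 6).
deg f ≤ 2 (via 1,0,3).
Solve for f: f(k) = 3*(k - 1)*(k + 2) (degree 2 ≤ 2).
Get s_k = R·t_k = -2*(k - 1)*(k + 2)*factorial(k + 3)/3**k with R(k) = B(k−1)f(k)/C(k) = 3*(k - 1)*(k + 2)/((k + 1)*(k**2 + 3*k + 6)).
Check: Δs_k = -2*(k + 1)*(k**2 + 3*k + 6)*factorial(k + 3)/(3*3**k). ✓
Σ_(k=2)^n t_k = s_(n+1) − s_(2) = (-2*3**(-n - 1)*n*(n + 3)*factorial(n + 4)) − (-320/3), i.e. 320/3 - 2*n**2*factorial(n + 4)/(3*3**n) - 2*n*factorial(n + 4)/3**n.

S(n) = 320/3 - 2*n**2*factorial(n + 4)/(3*3**n) - 2*n*factorial(n + 4)/3**n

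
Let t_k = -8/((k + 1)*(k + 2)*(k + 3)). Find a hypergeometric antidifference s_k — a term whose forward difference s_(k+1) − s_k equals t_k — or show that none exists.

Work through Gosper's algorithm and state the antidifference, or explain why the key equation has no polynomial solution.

s_k = 2*k*(-k - 3)/((k + 1)*(k + 2))

Compute t_(k+1)/t_k: get (k + 1)/(k + 4).
Take A(k)=k + 1, B(k)=k + 4, C(k)=1.
f must satisfy (k + 1)·f(k+1) − (k + 3)·f(k) = 1.
From deg A=1, deg B=1, deg C=0: d=2.
Solve for f: f(k) = k*(k + 3)/4 (degree 2 ≤ 2).
Certificate R = B(k−1)f/C = k*(k + 3)**2/4 gives s_k = 2*k*(-k - 3)/((k + 1)*(k + 2)).
Verify: -8/(k**3 + 6*k**2 + 11*k + 6) matches t_k.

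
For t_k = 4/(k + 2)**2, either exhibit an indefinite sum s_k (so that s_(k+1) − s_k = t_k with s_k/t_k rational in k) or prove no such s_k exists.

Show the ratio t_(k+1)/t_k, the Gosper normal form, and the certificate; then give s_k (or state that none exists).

r(k) = (k + 2)**2/(k + 3)**2 after simplifying.
Factor: A=k**2 + 4*k + 4; B=k**2 + 6*k + 9; C=1.
Need (k**2 + 4*k + 4)·f(k+1) − (k**2 + 4*k + 4)·f(k) = 1.
d = 0 from the (2,2,0) case.
f = c0 ⇒ A·f(k+1) − B(k−1)·f(k) − C = -1. The system {-1 = 0} is inconsistent; no antidifference.

not Gosper-summable; s_k does not exist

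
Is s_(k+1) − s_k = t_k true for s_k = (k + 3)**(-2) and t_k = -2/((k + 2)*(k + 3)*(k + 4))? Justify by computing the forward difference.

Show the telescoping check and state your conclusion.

Invalid: residual (3*k + 10)/(k**5 + 16*k**4 + 101*k**3 + 314*k**2 + 480*k + 288) ≠ 0.

s_(k+1) = (k + 4)**(-2)
s_(k+1) − s_k = (k + 4)**(-2) - 1/(k + 3)**2
(s_(k+1) − s_k) − t_k = (3*k + 10)/(k**5 + 16*k**4 + 101*k**3 + 314*k**2 + 480*k + 288)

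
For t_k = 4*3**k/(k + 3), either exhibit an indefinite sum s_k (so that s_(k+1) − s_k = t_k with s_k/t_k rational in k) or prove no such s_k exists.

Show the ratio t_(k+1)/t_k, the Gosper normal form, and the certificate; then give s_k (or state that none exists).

r(k) = 3*(k + 3)/(k + 4) after simplifying.
Normal form (A,B,C) = (3*k + 9, k + 4, 1).
Need (3*k + 9)·f(k+1) − (k + 3)·f(k) = 1.
Degrees (1,1,0) ⇒ d ≤ -1.
d = -1 < 0 ⇒ no nonzero polynomial f; not summable.

none (Gosper's algorithm certifies no s_k)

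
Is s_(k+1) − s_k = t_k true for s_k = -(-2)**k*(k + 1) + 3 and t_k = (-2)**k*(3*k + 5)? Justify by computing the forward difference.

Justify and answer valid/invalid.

Valid: the claim telescopes to t_k.

s_(k+1) = 2*(-2)**k*(k + 2) + 3
s_(k+1) − s_k = (-2)**k*(3*k + 5)
(s_(k+1) − s_k) − t_k = 0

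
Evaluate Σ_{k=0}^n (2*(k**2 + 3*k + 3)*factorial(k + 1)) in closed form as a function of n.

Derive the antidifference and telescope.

S(n) = 2*n*factorial(n + 2) + 4*factorial(n + 2) - 2

Step 1: r(k) = (k + 2)*(3*k + (k + 1)**2 + 6)/(k**2 + 3*k + 3).
Gosper form: A/B · C(k+1)/C(k) with A=k + 2, B=1, C=k**2 + 3*k + 3.
Set up (k + 2)·f(k+1) − (1)·f(k) − (k**2 + 3*k + 3) = 0.
Degrees (1,0,2) ⇒ d ≤ 1.
Coefficient equations give f(k) = k + 1.
So s_k = (B(k−1)f/C)·t_k = ((k + 1)/(k**2 + 3*k + 3))·t_k = 2*(k + 1)*factorial(k + 1).
s_(k+1) − s_k = 2*(k**2 + 3*k + 3)*factorial(k + 1) = t_k.
Σ_(k=0)^n t_k = s_(n+1) − s_(0) = (2*(n + 2)*factorial(n + 2)) − (2), i.e. 2*n*factorial(n + 2) + 4*factorial(n + 2) - 2.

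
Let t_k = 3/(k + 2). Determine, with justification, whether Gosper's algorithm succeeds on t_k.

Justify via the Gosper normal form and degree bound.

No; the coefficient equations for f are inconsistent.

t_(k+1)/t_k = (k + 2)/(k + 3).
So A=k + 2 and B=k + 3, with C=1.
Solve (k + 2)·f(k+1) − (k + 2)·f(k) = 1.
From deg A=1, deg B=1, deg C=0: d=0.
f = c0 ⇒ A·f(k+1) − B(k−1)·f(k) − C = -1. The system {-1 = 0} is inconsistent; no antidifference.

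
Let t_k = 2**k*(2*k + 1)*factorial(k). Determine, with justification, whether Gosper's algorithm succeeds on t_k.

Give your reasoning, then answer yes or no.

Step 1: r(k) = 2*(k + 1)*(2*k + 3)/(2*k + 1).
Take A(k)=2*k + 2, B(k)=1, C(k)=k + 1/2.
Set up (2*k + 2)·f(k+1) − (1)·f(k) − (k + 1/2) = 0.
deg f ≤ 0 (via 1,0,1).
Solving with deg f ≤ 0: f(k) = 1/2.
R(k) = B(k−1)·f(k)/C(k) = 1/(2*k + 1); s_k = R·t_k = 2**k*factorial(k).
s_(k+1) − s_k = 2**k*(2*k + 1)*factorial(k) = t_k.

Yes. s_k = 2**k*factorial(k).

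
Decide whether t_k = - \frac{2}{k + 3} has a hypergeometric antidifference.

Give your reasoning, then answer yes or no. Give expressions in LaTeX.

Ratio r(k) = (k + 3)/(k + 4).
So A=k + 3 and B=k + 4, with C=1.
Need (k + 3)·f(k+1) − (k + 3)·f(k) = 1.
Bound: deg f ≤ 0.
f = c0 ⇒ A·f(k+1) − B(k−1)·f(k) − C = -1. The system {-1 = 0} is inconsistent; no antidifference.

No; the coefficient equations for f are inconsistent.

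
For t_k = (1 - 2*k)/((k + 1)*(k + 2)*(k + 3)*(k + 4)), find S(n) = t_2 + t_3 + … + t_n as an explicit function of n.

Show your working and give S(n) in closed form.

Ratio r(k) = (k + 1)*(2*k + 1)/((k + 5)*(2*k - 1)).
Gosper form: A/B · C(k+1)/C(k) with A=k + 1, B=k + 5, C=k - 1/2.
Need (k + 1)·f(k+1) − (k + 4)·f(k) = k - 1/2.
From deg A=1, deg B=1, deg C=1: d=3.
Coefficient equations give f(k) = -k/2.
So s_k = (B(k−1)f/C)·t_k = (-k*(k + 4)/(2*k - 1))·t_k = k/((k + 1)*(k + 2)*(k + 3)).
s_(k+1) − s_k = (-k*(k + 4) + (k + 1)**2)/((k + 1)*(k + 2)*(k + 3)*(k + 4)) = t_k.
Evaluate: s_(n+1) = (n + 1)/(n**3 + 9*n**2 + 26*n + 24); subtract s_(2) = 1/30 ⇒ S(n) = (-n**3 - 9*n**2 + 4*n + 6)/(30*(n**3 + 9*n**2 + 26*n + 24)).

S(n) = (-n**3 - 9*n**2 + 4*n + 6)/(30*(n**3 + 9*n**2 + 26*n + 24))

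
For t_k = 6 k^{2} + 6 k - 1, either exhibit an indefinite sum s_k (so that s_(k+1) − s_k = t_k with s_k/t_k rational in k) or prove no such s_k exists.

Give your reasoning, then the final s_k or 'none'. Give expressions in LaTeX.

Compute t_(k+1)/t_k: get (6*k**2 + 18*k + 11)/(6*k**2 + 6*k - 1).
Take A(k)=1, B(k)=1, C(k)=k**2 + k - 1/6.
Set up (1)·f(k+1) − (1)·f(k) − (k**2 + k - 1/6) = 0.
Bound: deg f ≤ 3.
Coefficient equations give f(k) = k*(2*k**2 - 3)/6.
Then R = B(k−1)f/C = k*(2*k**2 - 3)/(6*k**2 + 6*k - 1), so s_k = R(k)·t_k = k*(2*k**2 - 3).
Δs = 6*k**2 + 6*k - 1, as required.

s_k = k \left(2 k^{2} - 3\right)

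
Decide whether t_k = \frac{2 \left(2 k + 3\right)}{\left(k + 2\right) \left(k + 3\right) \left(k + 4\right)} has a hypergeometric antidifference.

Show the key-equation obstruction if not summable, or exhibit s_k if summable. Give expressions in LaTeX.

Yes. s_k = \frac{k \left(7 k + 11\right)}{6 \left(k + 2\right) \left(k + 3\right)}.

Compute t_(k+1)/t_k: get (k + 2)*(2*k + 5)/((k + 5)*(2*k + 3)).
So A=k + 2 and B=k + 5, with C=k + 3/2.
Solve (k + 2)·f(k+1) − (k + 4)·f(k) = k + 3/2.
deg f ≤ 2 (via 1,1,1).
Coefficient equations give f(k) = k*(7*k + 11)/24.
So s_k = (B(k−1)f/C)·t_k = (k*(k + 4)*(7*k + 11)/(12*(2*k + 3)))·t_k = k*(7*k + 11)/(6*(k + 2)*(k + 3)).
Check: Δs_k = 2*(2*k + 3)/(k**3 + 9*k**2 + 26*k + 24). ✓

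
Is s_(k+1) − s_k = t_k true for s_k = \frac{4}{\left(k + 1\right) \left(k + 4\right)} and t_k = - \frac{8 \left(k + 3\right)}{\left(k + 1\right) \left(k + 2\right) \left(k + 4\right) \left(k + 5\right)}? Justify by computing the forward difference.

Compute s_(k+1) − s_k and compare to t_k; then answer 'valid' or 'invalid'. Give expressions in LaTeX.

s_(k+1) = 4/((k + 2)*(k + 5))
s_(k+1) − s_k = 8*(-k - 3)/(k**4 + 12*k**3 + 49*k**2 + 78*k + 40)
(s_(k+1) − s_k) − t_k = 0

Valid: the claim telescopes to t_k.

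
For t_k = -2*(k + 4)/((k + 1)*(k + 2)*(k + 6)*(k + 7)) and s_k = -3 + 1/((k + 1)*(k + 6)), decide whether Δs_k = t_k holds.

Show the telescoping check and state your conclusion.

Valid — Δs_k = t_k.

s_(k+1) = -3 + 1/((k + 2)*(k + 7))
s_(k+1) − s_k = 2*(-k - 4)/(k**4 + 16*k**3 + 83*k**2 + 152*k + 84)
(s_(k+1) − s_k) − t_k = 0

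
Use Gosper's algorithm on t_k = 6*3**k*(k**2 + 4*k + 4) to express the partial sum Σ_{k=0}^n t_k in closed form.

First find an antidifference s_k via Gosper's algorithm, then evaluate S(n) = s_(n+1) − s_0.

r(k) = 3*(k**2 + 6*k + 9)/(k**2 + 4*k + 4) after simplifying.
Normal form (A,B,C) = (3, 1, k**2 + 4*k + 4).
Set up (3)·f(k+1) − (1)·f(k) − (k**2 + 4*k + 4) = 0.
Degrees (0,0,2) ⇒ d ≤ 2.
Coefficient equations give f(k) = (k**2 + k + 1)/2.
So s_k = (B(k−1)f/C)·t_k = ((k**2 + k + 1)/(2*(k + 2)**2))·t_k = 3**(k + 1)*(k**2 + k + 1).
Check: Δs_k = 6*3**k*(k**2 + 4*k + 4). ✓
Σ_(k=0)^n t_k = s_(n+1) − s_(0) = (3**(n + 2)*(n**2 + 3*n + 3)) − (3), i.e. 9*3**n*n**2 + 27*3**n*n + 27*3**n - 3.

S(n) = 9*3**n*n**2 + 27*3**n*n + 27*3**n - 3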